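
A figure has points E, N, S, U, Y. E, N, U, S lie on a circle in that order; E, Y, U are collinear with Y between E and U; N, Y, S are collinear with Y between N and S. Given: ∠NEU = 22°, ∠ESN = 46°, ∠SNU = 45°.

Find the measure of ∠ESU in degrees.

1. ∠EUN = 46°  [same arc EN]
2. ∠ENU = 112°  [△ENU]
3. ∠ESU = 68°  [cyclic ENUS, opposite ∠N+∠S]

∠ESU = 68°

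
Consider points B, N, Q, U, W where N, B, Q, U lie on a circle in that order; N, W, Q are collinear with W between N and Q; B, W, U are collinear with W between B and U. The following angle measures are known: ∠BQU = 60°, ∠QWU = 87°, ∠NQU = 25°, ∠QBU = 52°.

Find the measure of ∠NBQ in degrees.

1. ∠BNU = 120°  [cyclic NBQU, opposite ∠N+∠Q]
2. ∠BUQ = 68°  [△BQU]
3. ∠NBU = 25°  [same arc NU]
4. ∠BUN = 35°  [△NBU]
5. ∠BNQ = 68°  [same arc BQ]
6. ∠BQN = 35°  [same arc NB]
7. ∠NBQ = 77°  [△NBQ]

∠NBQ = 77°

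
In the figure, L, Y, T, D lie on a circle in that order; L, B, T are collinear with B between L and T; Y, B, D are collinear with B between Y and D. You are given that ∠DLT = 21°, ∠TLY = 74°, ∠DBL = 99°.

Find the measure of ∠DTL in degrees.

∠DTL = 25°

1. ∠TDY = 74°  [same arc YT]
2. ∠DBT = 81°  [linear pair at B on LT]
3. ∠DTL = 25°  [△TBD]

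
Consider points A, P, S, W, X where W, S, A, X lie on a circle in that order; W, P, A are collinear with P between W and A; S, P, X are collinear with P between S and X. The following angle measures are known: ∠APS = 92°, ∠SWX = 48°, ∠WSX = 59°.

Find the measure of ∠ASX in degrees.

1. ∠WPX = 92°  [vertical angles at P]
2. ∠SXW = 73°  [△WSX]
3. ∠AWX = 15°  [△WPX]
4. ∠ASX = 15°  [same arc AX]

∠ASX = 15°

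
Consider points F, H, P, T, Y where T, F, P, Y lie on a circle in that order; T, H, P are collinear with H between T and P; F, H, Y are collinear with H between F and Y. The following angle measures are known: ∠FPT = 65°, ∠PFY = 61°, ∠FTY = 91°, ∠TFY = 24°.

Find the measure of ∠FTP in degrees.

∠FTP = 30°

1. ∠FHP = 54°  [△FHP]
2. ∠FHT = 126°  [linear pair at H on TP]
3. ∠FTP = 30°  [△THF]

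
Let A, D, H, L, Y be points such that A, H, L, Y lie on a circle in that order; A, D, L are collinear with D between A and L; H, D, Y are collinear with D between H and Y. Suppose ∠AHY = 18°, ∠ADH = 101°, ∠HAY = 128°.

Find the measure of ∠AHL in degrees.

1. ∠AYH = 34°  [△AHY]
2. ∠HAL = 61°  [△ADH]
3. ∠ALH = 34°  [same arc AH]
4. ∠AHL = 85°  [△AHL]

∠AHL = 85°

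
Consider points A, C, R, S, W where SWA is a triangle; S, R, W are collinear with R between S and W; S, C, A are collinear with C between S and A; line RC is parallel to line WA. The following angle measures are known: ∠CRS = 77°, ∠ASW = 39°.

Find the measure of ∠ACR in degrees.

∠ACR = 116°

1. ∠AWS = 77°  [RC∥WA, corresponding at R]
2. ∠SAW = 64°  [△SWA]
3. ∠RCS = 64°  [RC∥WA, corresponding at C]
4. ∠ACR = 116°  [linear pair at C on SA]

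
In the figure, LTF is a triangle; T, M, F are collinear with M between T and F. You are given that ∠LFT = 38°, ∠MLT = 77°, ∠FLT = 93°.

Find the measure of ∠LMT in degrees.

1. ∠FTL = 49°  [△LTF]
2. ∠LTM = 49°  [M on ray TF]
3. ∠LMT = 54°  [△LTM]

∠LMT = 54°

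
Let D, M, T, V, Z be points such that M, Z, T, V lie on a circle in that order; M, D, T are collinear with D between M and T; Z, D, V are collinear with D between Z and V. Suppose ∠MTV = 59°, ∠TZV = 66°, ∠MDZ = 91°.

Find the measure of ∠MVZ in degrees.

∠MVZ = 25°

1. ∠TMV = 66°  [same arc TV]
2. ∠TDV = 91°  [vertical angles at D]
3. ∠MDV = 89°  [linear pair at D on MT]
4. ∠MVZ = 25°  [△MDV]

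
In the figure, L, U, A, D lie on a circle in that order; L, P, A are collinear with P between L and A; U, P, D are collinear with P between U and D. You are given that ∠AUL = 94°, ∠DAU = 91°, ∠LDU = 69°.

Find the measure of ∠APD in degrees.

∠APD = 141°

1. ∠DLU = 89°  [cyclic LUAD, opposite ∠L+∠A]
2. ∠LAU = 69°  [same arc LU]
3. ∠DUL = 22°  [△LUD]
4. ∠ALU = 17°  [△LUA]
5. ∠DAL = 22°  [same arc LD]
6. ∠ADU = 17°  [same arc UA]
7. ∠APD = 141°  [△APD]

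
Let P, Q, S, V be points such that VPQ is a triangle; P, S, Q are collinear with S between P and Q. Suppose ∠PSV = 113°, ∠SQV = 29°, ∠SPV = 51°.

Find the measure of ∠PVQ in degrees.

∠PVQ = 100°

1. ∠PQV = 29°  [S on ray QP]
2. ∠QPV = 51°  [S on ray PQ]
3. ∠PVQ = 100°  [△VPQ]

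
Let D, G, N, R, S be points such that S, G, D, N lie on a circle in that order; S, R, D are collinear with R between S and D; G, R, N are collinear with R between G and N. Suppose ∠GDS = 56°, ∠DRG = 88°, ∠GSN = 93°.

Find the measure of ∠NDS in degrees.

1. ∠GNS = 56°  [same arc SG]
2. ∠NGS = 31°  [△SGN]
3. ∠NDS = 31°  [same arc SN]

∠NDS = 31°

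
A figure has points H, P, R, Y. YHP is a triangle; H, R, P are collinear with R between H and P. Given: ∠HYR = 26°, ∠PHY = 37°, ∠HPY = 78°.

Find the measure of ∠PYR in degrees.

1. ∠RHY = 37°  [R on ray HP]
2. ∠RPY = 78°  [R on ray PH]
3. ∠HRY = 117°  [△YHR]
4. ∠PRY = 63°  [linear pair at R on HP]
5. ∠PYR = 39°  [△YRP]

∠PYR = 39°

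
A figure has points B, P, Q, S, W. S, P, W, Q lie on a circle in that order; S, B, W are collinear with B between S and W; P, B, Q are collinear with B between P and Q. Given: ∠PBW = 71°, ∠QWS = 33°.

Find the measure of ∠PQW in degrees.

1. ∠QBS = 71°  [vertical angles at B]
2. ∠QBW = 109°  [linear pair at B on SW]
3. ∠PQW = 38°  [△WBQ]

∠PQW = 38°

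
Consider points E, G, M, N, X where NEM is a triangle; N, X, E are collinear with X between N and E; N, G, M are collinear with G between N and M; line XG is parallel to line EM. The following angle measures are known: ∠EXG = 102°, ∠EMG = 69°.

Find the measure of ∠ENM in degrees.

1. ∠GXN = 78°  [linear pair at X on NE]
2. ∠EMN = 69°  [G on ray MN]
3. ∠MEN = 78°  [XG∥EM, corresponding at X]
4. ∠ENM = 33°  [△NEM]

∠ENM = 33°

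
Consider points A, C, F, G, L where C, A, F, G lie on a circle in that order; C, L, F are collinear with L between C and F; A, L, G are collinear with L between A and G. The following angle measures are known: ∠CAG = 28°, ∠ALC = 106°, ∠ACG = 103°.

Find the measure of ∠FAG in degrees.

∠FAG = 57°

1. ∠AGC = 49°  [△CAG]
2. ∠ALF = 74°  [linear pair at L on CF]
3. ∠AFC = 49°  [same arc CA]
4. ∠FAG = 57°  [△ALF]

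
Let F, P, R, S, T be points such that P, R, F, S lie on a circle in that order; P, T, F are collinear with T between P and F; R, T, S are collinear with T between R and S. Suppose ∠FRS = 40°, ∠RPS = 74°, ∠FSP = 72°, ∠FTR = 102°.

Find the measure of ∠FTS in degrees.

1. ∠FPS = 40°  [same arc FS]
2. ∠RFS = 106°  [cyclic PRFS, opposite ∠P+∠F]
3. ∠PFS = 68°  [△PFS]
4. ∠FSR = 34°  [△RFS]
5. ∠FTS = 78°  [△FTS]

∠FTS = 78°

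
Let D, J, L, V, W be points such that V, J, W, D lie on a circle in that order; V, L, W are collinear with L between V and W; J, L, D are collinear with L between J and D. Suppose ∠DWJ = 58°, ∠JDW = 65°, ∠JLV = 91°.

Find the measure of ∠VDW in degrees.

∠VDW = 99°

1. ∠DJW = 57°  [△JWD]
2. ∠DLW = 91°  [vertical angles at L]
3. ∠DVW = 57°  [same arc WD]
4. ∠DWV = 24°  [△WLD]
5. ∠VDW = 99°  [△VWD]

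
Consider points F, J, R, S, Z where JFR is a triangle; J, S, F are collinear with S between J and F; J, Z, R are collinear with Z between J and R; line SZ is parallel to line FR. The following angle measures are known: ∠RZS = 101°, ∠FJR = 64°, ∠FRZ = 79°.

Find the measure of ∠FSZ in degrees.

1. ∠JZS = 79°  [linear pair at Z on JR]
2. ∠SJZ = 64°  [S on JF, Z on JR]
3. ∠JSZ = 37°  [△JSZ]
4. ∠FSZ = 143°  [linear pair at S on JF]

∠FSZ = 143°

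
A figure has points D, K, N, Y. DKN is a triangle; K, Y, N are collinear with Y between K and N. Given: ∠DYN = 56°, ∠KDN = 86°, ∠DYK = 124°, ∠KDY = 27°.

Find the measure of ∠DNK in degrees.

∠DNK = 65°

1. ∠DKY = 29°  [△DKY]
2. ∠DKN = 29°  [Y on ray KN]
3. ∠DNK = 65°  [△DKN]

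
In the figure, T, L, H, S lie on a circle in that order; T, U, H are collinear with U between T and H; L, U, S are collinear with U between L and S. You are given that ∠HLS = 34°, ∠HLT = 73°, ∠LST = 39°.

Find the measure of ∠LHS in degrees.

1. ∠HTS = 34°  [same arc HS]
2. ∠HST = 107°  [cyclic TLHS, opposite ∠L+∠S]
3. ∠SUT = 107°  [△TUS]
4. ∠SHT = 39°  [△THS]
5. ∠HUS = 73°  [linear pair at U on TH]
6. ∠HSL = 68°  [△HUS]
7. ∠LHS = 78°  [△LHS]

∠LHS = 78°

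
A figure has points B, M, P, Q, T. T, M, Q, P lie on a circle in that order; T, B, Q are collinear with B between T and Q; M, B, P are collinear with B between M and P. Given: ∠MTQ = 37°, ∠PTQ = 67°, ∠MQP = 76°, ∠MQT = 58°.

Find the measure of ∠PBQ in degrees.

1. ∠MPT = 58°  [same arc TM]
2. ∠PBT = 55°  [△TBP]
3. ∠PBQ = 125°  [linear pair at B on TQ]

∠PBQ = 125°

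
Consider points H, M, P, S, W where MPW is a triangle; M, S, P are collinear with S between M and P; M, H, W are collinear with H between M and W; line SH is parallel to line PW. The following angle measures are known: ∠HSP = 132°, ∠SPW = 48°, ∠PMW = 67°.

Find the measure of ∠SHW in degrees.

1. ∠HSM = 48°  [linear pair at S on MP]
2. ∠HMS = 67°  [S on MP, H on MW]
3. ∠MHS = 65°  [△MSH]
4. ∠SHW = 115°  [linear pair at H on MW]

∠SHW = 115°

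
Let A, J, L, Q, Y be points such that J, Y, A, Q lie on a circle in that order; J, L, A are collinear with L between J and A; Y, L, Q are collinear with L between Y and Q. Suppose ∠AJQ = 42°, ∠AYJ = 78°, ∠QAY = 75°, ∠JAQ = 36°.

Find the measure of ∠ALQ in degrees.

∠ALQ = 81°

1. ∠AYQ = 42°  [same arc AQ]
2. ∠AQY = 63°  [△YAQ]
3. ∠ALQ = 81°  [△ALQ]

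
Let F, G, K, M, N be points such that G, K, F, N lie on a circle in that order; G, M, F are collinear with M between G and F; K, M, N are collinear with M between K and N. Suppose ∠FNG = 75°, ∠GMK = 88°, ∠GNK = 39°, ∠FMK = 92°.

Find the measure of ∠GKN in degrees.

∠GKN = 56°

1. ∠FKG = 105°  [cyclic GKFN, opposite ∠K+∠N]
2. ∠GFK = 39°  [same arc GK]
3. ∠FGK = 36°  [△GKF]
4. ∠GKN = 56°  [△GMK]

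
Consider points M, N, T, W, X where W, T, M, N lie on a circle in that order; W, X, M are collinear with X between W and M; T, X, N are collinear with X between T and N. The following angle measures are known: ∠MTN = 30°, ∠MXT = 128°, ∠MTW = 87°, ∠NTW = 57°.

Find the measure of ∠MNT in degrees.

1. ∠TMW = 22°  [△TXM]
2. ∠MWT = 71°  [△WTM]
3. ∠MNT = 71°  [same arc TM]

∠MNT = 71°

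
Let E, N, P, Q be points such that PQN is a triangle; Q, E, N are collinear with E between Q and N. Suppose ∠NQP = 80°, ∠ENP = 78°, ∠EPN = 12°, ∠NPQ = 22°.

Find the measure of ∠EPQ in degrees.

∠EPQ = 10°

1. ∠EQP = 80°  [E on ray QN]
2. ∠NEP = 90°  [△PEN]
3. ∠PEQ = 90°  [linear pair at E on QN]
4. ∠EPQ = 10°  [△PQE]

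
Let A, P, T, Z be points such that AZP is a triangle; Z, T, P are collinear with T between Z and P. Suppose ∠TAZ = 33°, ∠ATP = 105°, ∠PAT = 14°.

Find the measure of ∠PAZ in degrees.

∠PAZ = 47°

1. ∠APT = 61°  [△ATP]
2. ∠ATZ = 75°  [linear pair at T on ZP]
3. ∠APZ = 61°  [T on ray PZ]
4. ∠AZT = 72°  [△AZT]
5. ∠AZP = 72°  [T on ray ZP]
6. ∠PAZ = 47°  [△AZP]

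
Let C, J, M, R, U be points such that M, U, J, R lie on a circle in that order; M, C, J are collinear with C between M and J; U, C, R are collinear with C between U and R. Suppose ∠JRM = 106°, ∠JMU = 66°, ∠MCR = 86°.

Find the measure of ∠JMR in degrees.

1. ∠JRU = 66°  [same arc UJ]
2. ∠JCR = 94°  [linear pair at C on MJ]
3. ∠MJR = 20°  [△JCR]
4. ∠JMR = 54°  [△MJR]

∠JMR = 54°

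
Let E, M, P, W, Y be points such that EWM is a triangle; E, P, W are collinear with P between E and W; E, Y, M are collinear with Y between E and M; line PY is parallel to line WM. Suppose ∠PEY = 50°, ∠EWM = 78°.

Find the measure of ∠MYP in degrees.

1. ∠MEW = 50°  [P on EW, Y on EM]
2. ∠EMW = 52°  [△EWM]
3. ∠EYP = 52°  [PY∥WM, corresponding at Y]
4. ∠MYP = 128°  [linear pair at Y on EM]

∠MYP = 128°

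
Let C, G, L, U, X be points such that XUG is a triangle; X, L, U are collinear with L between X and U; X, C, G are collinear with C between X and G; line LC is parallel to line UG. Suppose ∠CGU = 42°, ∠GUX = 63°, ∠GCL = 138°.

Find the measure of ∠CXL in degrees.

1. ∠UGX = 42°  [C on ray GX]
2. ∠GXU = 75°  [△XUG]
3. ∠CXL = 75°  [L on XU, C on XG]

∠CXL = 75°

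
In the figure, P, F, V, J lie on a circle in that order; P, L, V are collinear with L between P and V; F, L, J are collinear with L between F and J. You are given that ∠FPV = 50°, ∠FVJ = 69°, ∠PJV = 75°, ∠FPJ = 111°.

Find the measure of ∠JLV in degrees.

∠JLV = 86°

1. ∠FJV = 50°  [same arc FV]
2. ∠JFV = 61°  [△FVJ]
3. ∠JPV = 61°  [same arc VJ]
4. ∠JVP = 44°  [△PVJ]
5. ∠JLV = 86°  [△VLJ]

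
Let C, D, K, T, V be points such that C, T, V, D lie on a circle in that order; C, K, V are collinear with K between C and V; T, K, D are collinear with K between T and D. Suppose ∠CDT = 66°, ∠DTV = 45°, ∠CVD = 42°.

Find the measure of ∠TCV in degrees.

1. ∠CVT = 66°  [same arc CT]
2. ∠TKV = 69°  [△TKV]
3. ∠CTD = 42°  [same arc CD]
4. ∠CKT = 111°  [linear pair at K on CV]
5. ∠TCV = 27°  [△CKT]

∠TCV = 27°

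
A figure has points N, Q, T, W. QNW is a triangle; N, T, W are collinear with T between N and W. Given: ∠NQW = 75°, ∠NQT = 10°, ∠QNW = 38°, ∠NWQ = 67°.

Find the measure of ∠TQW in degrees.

1. ∠QNT = 38°  [T on ray NW]
2. ∠QWT = 67°  [T on ray WN]
3. ∠NTQ = 132°  [△QNT]
4. ∠QTW = 48°  [linear pair at T on NW]
5. ∠TQW = 65°  [△QTW]

∠TQW = 65°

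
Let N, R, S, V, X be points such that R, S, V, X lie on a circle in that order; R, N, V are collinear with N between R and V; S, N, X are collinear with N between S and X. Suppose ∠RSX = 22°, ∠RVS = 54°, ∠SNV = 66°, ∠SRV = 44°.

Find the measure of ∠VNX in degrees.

1. ∠RVX = 22°  [same arc RX]
2. ∠SXV = 44°  [same arc SV]
3. ∠VNX = 114°  [△VNX]

∠VNX = 114°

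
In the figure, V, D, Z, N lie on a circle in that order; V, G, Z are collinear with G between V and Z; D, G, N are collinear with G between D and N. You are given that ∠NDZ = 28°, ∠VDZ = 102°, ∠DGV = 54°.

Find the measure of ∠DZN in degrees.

1. ∠NVZ = 28°  [same arc ZN]
2. ∠VNZ = 78°  [cyclic VDZN, opposite ∠D+∠N]
3. ∠NGZ = 54°  [vertical angles at G]
4. ∠NZV = 74°  [△VZN]
5. ∠DNZ = 52°  [△ZGN]
6. ∠DZN = 100°  [△DZN]

∠DZN = 100°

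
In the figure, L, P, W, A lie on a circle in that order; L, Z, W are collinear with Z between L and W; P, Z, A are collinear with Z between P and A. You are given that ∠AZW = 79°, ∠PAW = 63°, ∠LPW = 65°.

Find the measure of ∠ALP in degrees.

1. ∠LZP = 79°  [vertical angles at Z]
2. ∠PLW = 63°  [same arc PW]
3. ∠LWP = 52°  [△LPW]
4. ∠APL = 38°  [△LZP]
5. ∠LAP = 52°  [same arc LP]
6. ∠ALP = 90°  [△LPA]

∠ALP = 90°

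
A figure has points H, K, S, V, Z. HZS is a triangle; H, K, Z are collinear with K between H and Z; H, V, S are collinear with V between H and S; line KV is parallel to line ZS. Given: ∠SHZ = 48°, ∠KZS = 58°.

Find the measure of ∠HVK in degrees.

1. ∠HZS = 58°  [K on ray ZH]
2. ∠HSZ = 74°  [△HZS]
3. ∠HVK = 74°  [KV∥ZS, corresponding at V]

∠HVK = 74°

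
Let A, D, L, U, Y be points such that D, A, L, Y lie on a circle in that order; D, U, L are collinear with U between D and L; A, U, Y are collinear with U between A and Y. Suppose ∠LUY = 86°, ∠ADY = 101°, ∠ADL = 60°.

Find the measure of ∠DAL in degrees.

∠DAL = 75°

1. ∠AUD = 86°  [vertical angles at U]
2. ∠ALY = 79°  [cyclic DALY, opposite ∠D+∠L]
3. ∠AYL = 60°  [same arc AL]
4. ∠AUL = 94°  [linear pair at U on DL]
5. ∠LAY = 41°  [△ALY]
6. ∠ALD = 45°  [△AUL]
7. ∠DAL = 75°  [△DAL]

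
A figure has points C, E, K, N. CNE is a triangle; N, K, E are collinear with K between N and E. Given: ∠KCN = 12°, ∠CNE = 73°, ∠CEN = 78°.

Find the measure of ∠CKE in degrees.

∠CKE = 85°

1. ∠CNK = 73°  [K on ray NE]
2. ∠CKN = 95°  [△CNK]
3. ∠CKE = 85°  [linear pair at K on NE]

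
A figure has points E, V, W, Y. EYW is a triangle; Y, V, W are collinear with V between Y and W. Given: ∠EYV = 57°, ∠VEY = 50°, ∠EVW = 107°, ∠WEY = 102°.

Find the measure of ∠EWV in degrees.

1. ∠EYW = 57°  [V on ray YW]
2. ∠EWY = 21°  [△EYW]
3. ∠EWV = 21°  [V on ray WY]

∠EWV = 21°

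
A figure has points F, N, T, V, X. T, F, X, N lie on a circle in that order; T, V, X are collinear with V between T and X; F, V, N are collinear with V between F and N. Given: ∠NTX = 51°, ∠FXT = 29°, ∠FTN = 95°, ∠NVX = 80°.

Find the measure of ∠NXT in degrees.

∠NXT = 56°

1. ∠FNT = 29°  [same arc TF]
2. ∠NFT = 56°  [△TFN]
3. ∠NXT = 56°  [same arc TN]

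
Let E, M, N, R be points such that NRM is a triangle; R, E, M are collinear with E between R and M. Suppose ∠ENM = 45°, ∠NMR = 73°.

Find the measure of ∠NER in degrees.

1. ∠EMN = 73°  [E on ray MR]
2. ∠MEN = 62°  [△NEM]
3. ∠NER = 118°  [linear pair at E on RM]

∠NER = 118°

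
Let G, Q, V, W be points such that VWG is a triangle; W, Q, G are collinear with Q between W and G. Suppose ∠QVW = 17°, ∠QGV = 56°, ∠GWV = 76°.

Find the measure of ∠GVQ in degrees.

∠GVQ = 31°

1. ∠QWV = 76°  [Q on ray WG]
2. ∠VQW = 87°  [△VWQ]
3. ∠GQV = 93°  [linear pair at Q on WG]
4. ∠GVQ = 31°  [△VQG]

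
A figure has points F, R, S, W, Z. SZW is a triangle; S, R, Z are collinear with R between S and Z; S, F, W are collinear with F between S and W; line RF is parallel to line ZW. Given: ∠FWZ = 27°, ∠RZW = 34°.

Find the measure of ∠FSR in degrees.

∠FSR = 119°

1. ∠SWZ = 27°  [F on ray WS]
2. ∠SZW = 34°  [R on ray ZS]
3. ∠WSZ = 119°  [△SZW]
4. ∠FSR = 119°  [R on SZ, F on SW]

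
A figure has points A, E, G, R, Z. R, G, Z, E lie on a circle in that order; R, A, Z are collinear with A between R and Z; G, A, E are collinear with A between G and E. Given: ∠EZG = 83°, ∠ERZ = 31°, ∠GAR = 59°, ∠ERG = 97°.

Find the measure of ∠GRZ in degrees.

1. ∠EGZ = 31°  [same arc ZE]
2. ∠GEZ = 66°  [△GZE]
3. ∠GRZ = 66°  [same arc GZ]

∠GRZ = 66°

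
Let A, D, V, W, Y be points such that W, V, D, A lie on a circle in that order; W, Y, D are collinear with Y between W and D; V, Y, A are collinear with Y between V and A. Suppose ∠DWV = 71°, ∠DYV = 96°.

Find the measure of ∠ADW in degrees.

∠ADW = 25°

1. ∠DAV = 71°  [same arc VD]
2. ∠AYW = 96°  [vertical angles at Y]
3. ∠AYD = 84°  [linear pair at Y on WD]
4. ∠ADW = 25°  [△DYA]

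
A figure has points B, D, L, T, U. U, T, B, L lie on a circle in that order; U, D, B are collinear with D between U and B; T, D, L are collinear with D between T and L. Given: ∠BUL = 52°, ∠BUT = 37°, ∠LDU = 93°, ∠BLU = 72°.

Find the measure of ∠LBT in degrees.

1. ∠BTL = 52°  [same arc BL]
2. ∠BLT = 37°  [same arc TB]
3. ∠LBT = 91°  [△TBL]

∠LBT = 91°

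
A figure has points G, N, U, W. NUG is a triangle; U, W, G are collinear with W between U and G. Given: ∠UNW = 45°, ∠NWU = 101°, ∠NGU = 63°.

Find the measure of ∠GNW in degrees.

1. ∠GWN = 79°  [linear pair at W on UG]
2. ∠NGW = 63°  [W on ray GU]
3. ∠GNW = 38°  [△NWG]

∠GNW = 38°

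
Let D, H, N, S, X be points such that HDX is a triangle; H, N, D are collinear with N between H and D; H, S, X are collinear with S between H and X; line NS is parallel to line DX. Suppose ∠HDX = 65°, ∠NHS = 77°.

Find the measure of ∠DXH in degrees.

1. ∠HNS = 65°  [NS∥DX, corresponding at N]
2. ∠HSN = 38°  [△HNS]
3. ∠DXH = 38°  [NS∥DX, corresponding at S]

∠DXH = 38°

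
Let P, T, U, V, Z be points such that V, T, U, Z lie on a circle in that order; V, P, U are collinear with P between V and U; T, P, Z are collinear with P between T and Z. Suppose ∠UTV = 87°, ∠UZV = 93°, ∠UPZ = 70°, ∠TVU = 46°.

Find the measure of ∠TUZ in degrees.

∠TUZ = 111°

1. ∠TUV = 47°  [△VTU]
2. ∠TPV = 70°  [vertical angles at P]
3. ∠VTZ = 64°  [△VPT]
4. ∠TZV = 47°  [same arc VT]
5. ∠TVZ = 69°  [△VTZ]
6. ∠TUZ = 111°  [cyclic VTUZ, opposite ∠V+∠U]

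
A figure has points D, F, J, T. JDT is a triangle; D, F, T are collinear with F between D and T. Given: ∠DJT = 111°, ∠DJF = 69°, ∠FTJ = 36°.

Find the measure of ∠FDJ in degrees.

∠FDJ = 33°

1. ∠DTJ = 36°  [F on ray TD]
2. ∠JDT = 33°  [△JDT]
3. ∠FDJ = 33°  [F on ray DT]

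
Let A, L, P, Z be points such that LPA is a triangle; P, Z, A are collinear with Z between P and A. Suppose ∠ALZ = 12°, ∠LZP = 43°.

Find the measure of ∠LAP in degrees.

∠LAP = 31°

1. ∠AZL = 137°  [linear pair at Z on PA]
2. ∠LAZ = 31°  [△LZA]
3. ∠LAP = 31°  [Z on ray AP]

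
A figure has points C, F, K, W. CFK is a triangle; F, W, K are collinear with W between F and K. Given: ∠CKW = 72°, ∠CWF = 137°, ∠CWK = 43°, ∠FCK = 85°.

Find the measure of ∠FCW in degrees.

∠FCW = 20°

1. ∠CKF = 72°  [W on ray KF]
2. ∠CFK = 23°  [△CFK]
3. ∠CFW = 23°  [W on ray FK]
4. ∠FCW = 20°  [△CFW]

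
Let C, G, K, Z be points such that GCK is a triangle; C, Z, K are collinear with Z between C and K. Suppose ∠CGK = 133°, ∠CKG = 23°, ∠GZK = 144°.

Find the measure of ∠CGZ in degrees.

1. ∠GCK = 24°  [△GCK]
2. ∠CZG = 36°  [linear pair at Z on CK]
3. ∠GCZ = 24°  [Z on ray CK]
4. ∠CGZ = 120°  [△GCZ]

∠CGZ = 120°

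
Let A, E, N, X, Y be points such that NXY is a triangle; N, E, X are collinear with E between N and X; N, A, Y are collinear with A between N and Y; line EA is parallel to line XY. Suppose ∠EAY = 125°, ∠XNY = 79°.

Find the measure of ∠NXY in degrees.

∠NXY = 46°

1. ∠EAN = 55°  [linear pair at A on NY]
2. ∠ANE = 79°  [E on NX, A on NY]
3. ∠AEN = 46°  [△NEA]
4. ∠NXY = 46°  [EA∥XY, corresponding at E]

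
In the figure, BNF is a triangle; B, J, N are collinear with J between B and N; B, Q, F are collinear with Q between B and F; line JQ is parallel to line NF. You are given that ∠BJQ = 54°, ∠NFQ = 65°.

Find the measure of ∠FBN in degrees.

1. ∠BNF = 54°  [JQ∥NF, corresponding at J]
2. ∠BFN = 65°  [Q on ray FB]
3. ∠FBN = 61°  [△BNF]

∠FBN = 61°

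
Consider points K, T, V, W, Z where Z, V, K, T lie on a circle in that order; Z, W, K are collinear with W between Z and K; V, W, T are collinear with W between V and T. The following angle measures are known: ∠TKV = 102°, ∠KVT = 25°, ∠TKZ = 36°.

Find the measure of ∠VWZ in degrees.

1. ∠KTV = 53°  [△VKT]
2. ∠TVZ = 36°  [same arc ZT]
3. ∠KZV = 53°  [same arc VK]
4. ∠VWZ = 91°  [△ZWV]

∠VWZ = 91°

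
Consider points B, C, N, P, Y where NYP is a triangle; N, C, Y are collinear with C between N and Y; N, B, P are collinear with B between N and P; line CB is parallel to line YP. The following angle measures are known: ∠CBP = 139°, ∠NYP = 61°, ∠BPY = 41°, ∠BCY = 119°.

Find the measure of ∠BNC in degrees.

∠BNC = 78°

1. ∠CBN = 41°  [linear pair at B on NP]
2. ∠BCN = 61°  [CB∥YP, corresponding at C]
3. ∠BNC = 78°  [△NCB]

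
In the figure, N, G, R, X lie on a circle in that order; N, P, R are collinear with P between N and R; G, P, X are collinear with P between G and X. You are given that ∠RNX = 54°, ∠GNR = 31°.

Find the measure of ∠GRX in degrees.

1. ∠RGX = 54°  [same arc RX]
2. ∠GXR = 31°  [same arc GR]
3. ∠GRX = 95°  [△GRX]

∠GRX = 95°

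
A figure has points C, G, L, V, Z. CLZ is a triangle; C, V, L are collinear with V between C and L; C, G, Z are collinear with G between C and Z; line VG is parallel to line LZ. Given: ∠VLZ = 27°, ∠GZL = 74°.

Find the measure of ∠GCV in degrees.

1. ∠CLZ = 27°  [V on ray LC]
2. ∠CZL = 74°  [G on ray ZC]
3. ∠LCZ = 79°  [△CLZ]
4. ∠GCV = 79°  [V on CL, G on CZ]

∠GCV = 79°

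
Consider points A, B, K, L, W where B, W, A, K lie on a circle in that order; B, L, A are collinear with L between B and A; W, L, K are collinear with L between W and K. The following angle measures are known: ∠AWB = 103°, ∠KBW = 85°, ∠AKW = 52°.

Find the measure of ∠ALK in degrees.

1. ∠AKB = 77°  [cyclic BWAK, opposite ∠W+∠K]
2. ∠KAW = 95°  [cyclic BWAK, opposite ∠B+∠A]
3. ∠AWK = 33°  [△WAK]
4. ∠ABK = 33°  [same arc AK]
5. ∠BAK = 70°  [△BAK]
6. ∠ALK = 58°  [△ALK]

∠ALK = 58°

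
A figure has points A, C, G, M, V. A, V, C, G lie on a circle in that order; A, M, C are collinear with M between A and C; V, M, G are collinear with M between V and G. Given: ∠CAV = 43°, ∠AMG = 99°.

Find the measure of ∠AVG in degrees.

1. ∠CGV = 43°  [same arc VC]
2. ∠CMG = 81°  [linear pair at M on AC]
3. ∠ACG = 56°  [△CMG]
4. ∠AVG = 56°  [same arc AG]

∠AVG = 56°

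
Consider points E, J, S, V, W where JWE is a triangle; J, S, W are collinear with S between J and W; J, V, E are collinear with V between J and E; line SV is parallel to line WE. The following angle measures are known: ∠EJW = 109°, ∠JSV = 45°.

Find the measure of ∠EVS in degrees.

∠EVS = 154°

1. ∠SJV = 109°  [S on JW, V on JE]
2. ∠JVS = 26°  [△JSV]
3. ∠EVS = 154°  [linear pair at V on JE]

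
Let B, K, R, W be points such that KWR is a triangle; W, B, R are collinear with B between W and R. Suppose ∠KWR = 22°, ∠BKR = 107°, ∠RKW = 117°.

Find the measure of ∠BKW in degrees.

∠BKW = 10°

1. ∠KRW = 41°  [△KWR]
2. ∠BWK = 22°  [B on ray WR]
3. ∠BRK = 41°  [B on ray RW]
4. ∠KBR = 32°  [△KBR]
5. ∠KBW = 148°  [linear pair at B on WR]
6. ∠BKW = 10°  [△KWB]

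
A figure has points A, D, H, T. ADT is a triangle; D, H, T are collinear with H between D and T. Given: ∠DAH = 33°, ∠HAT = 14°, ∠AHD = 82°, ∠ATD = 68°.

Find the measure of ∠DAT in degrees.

1. ∠ADH = 65°  [△ADH]
2. ∠ADT = 65°  [H on ray DT]
3. ∠DAT = 47°  [△ADT]

∠DAT = 47°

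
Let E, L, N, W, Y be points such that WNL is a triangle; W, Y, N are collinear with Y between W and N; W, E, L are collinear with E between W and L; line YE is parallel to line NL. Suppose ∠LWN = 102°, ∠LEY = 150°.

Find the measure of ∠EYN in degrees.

∠EYN = 132°

1. ∠EWY = 102°  [Y on WN, E on WL]
2. ∠WEY = 30°  [linear pair at E on WL]
3. ∠EYW = 48°  [△WYE]
4. ∠EYN = 132°  [linear pair at Y on WN]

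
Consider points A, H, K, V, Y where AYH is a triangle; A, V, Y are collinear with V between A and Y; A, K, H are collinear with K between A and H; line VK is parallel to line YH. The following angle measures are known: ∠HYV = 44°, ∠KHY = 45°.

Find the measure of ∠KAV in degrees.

∠KAV = 91°

1. ∠AYH = 44°  [V on ray YA]
2. ∠AHY = 45°  [K on ray HA]
3. ∠HAY = 91°  [△AYH]
4. ∠KAV = 91°  [V on AY, K on AH]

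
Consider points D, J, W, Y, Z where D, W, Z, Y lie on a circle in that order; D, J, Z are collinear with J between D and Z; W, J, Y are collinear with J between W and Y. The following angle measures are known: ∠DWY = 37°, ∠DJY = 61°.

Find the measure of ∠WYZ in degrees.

∠WYZ = 24°

1. ∠DZY = 37°  [same arc DY]
2. ∠YJZ = 119°  [linear pair at J on DZ]
3. ∠WYZ = 24°  [△ZJY]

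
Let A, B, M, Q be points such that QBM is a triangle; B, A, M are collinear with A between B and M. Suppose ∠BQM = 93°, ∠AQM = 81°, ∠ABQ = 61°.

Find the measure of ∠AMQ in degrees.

∠AMQ = 26°

1. ∠MBQ = 61°  [A on ray BM]
2. ∠BMQ = 26°  [△QBM]
3. ∠AMQ = 26°  [A on ray MB]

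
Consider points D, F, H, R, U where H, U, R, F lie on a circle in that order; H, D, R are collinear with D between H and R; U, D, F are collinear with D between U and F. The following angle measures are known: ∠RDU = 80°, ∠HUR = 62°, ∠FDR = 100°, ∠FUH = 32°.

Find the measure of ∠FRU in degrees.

∠FRU = 102°

1. ∠HFR = 118°  [cyclic HURF, opposite ∠U+∠F]
2. ∠FRH = 32°  [same arc HF]
3. ∠FHR = 30°  [△HRF]
4. ∠RFU = 48°  [△RDF]
5. ∠FUR = 30°  [same arc RF]
6. ∠FRU = 102°  [△URF]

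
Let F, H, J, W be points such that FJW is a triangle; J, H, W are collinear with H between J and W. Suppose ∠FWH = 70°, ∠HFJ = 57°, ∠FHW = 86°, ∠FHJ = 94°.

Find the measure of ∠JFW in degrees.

∠JFW = 81°

1. ∠FWJ = 70°  [H on ray WJ]
2. ∠FJH = 29°  [△FJH]
3. ∠FJW = 29°  [H on ray JW]
4. ∠JFW = 81°  [△FJW]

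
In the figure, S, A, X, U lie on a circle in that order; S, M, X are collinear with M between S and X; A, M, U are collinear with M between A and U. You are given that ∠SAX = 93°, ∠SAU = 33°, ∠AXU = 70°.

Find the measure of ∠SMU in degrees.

1. ∠SUX = 87°  [cyclic SAXU, opposite ∠A+∠U]
2. ∠SXU = 33°  [same arc SU]
3. ∠ASU = 110°  [cyclic SAXU, opposite ∠S+∠X]
4. ∠USX = 60°  [△SXU]
5. ∠AUS = 37°  [△SAU]
6. ∠SMU = 83°  [△SMU]

∠SMU = 83°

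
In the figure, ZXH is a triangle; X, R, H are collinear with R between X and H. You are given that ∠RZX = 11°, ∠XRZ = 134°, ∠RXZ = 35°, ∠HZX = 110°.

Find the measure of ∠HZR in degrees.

1. ∠HRZ = 46°  [linear pair at R on XH]
2. ∠HXZ = 35°  [R on ray XH]
3. ∠XHZ = 35°  [△ZXH]
4. ∠RHZ = 35°  [R on ray HX]
5. ∠HZR = 99°  [△ZRH]

∠HZR = 99°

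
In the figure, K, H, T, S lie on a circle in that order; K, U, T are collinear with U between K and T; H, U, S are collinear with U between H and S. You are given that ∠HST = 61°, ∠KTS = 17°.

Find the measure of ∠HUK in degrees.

∠HUK = 102°

1. ∠HKT = 61°  [same arc HT]
2. ∠KHS = 17°  [same arc KS]
3. ∠HUK = 102°  [△KUH]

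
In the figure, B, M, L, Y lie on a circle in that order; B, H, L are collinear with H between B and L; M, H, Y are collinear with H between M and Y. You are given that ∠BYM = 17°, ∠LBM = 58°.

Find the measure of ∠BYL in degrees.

1. ∠BLM = 17°  [same arc BM]
2. ∠BML = 105°  [△BML]
3. ∠BYL = 75°  [cyclic BMLY, opposite ∠M+∠Y]

∠BYL = 75°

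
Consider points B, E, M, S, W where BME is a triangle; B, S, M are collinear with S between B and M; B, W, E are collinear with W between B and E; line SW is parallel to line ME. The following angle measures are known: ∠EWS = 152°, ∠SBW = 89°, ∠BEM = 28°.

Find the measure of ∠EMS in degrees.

∠EMS = 63°

1. ∠EBM = 89°  [S on BM, W on BE]
2. ∠BME = 63°  [△BME]
3. ∠EMS = 63°  [S on ray MB]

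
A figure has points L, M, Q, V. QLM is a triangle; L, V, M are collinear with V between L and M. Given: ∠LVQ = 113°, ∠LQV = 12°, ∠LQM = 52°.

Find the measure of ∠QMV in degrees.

∠QMV = 73°

1. ∠QLV = 55°  [△QLV]
2. ∠MLQ = 55°  [V on ray LM]
3. ∠LMQ = 73°  [△QLM]
4. ∠QMV = 73°  [V on ray ML]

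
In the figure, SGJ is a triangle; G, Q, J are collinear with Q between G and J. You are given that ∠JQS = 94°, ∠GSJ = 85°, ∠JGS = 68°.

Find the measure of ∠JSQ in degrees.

∠JSQ = 59°

1. ∠GJS = 27°  [△SGJ]
2. ∠QJS = 27°  [Q on ray JG]
3. ∠JSQ = 59°  [△SQJ]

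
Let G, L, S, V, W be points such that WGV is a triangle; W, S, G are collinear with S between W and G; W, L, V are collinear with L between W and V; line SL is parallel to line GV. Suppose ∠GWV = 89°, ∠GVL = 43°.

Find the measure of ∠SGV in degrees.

∠SGV = 48°

1. ∠GVW = 43°  [L on ray VW]
2. ∠VGW = 48°  [△WGV]
3. ∠SGV = 48°  [S on ray GW]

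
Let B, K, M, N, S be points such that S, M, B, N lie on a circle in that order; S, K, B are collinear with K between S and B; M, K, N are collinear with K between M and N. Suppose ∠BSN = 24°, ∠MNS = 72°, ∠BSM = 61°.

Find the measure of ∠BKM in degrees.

∠BKM = 84°

1. ∠BMN = 24°  [same arc BN]
2. ∠MBS = 72°  [same arc SM]
3. ∠BKM = 84°  [△MKB]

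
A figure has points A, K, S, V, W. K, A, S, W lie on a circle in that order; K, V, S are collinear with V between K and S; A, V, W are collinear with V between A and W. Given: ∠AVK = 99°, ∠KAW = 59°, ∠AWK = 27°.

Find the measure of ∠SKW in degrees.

∠SKW = 72°

1. ∠SVW = 99°  [vertical angles at V]
2. ∠KVW = 81°  [linear pair at V on KS]
3. ∠SKW = 72°  [△KVW]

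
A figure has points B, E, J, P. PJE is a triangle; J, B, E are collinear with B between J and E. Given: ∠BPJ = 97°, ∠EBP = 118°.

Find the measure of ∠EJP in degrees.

∠EJP = 21°

1. ∠JBP = 62°  [linear pair at B on JE]
2. ∠BJP = 21°  [△PJB]
3. ∠EJP = 21°  [B on ray JE]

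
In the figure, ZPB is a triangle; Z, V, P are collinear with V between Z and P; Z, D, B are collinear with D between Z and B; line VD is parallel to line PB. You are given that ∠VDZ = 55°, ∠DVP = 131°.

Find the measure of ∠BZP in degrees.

∠BZP = 76°

1. ∠DVZ = 49°  [linear pair at V on ZP]
2. ∠DZV = 76°  [△ZVD]
3. ∠BZP = 76°  [V on ZP, D on ZB]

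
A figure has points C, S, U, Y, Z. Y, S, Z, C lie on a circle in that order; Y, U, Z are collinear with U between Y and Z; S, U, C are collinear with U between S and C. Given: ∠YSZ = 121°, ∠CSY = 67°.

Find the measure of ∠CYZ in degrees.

∠CYZ = 54°

1. ∠YCZ = 59°  [cyclic YSZC, opposite ∠S+∠C]
2. ∠CZY = 67°  [same arc YC]
3. ∠CYZ = 54°  [△YZC]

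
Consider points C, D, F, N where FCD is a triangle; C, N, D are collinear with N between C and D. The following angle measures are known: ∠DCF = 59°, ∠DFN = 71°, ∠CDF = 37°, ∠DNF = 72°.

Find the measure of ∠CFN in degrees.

1. ∠FCN = 59°  [N on ray CD]
2. ∠CNF = 108°  [linear pair at N on CD]
3. ∠CFN = 13°  [△FCN]

∠CFN = 13°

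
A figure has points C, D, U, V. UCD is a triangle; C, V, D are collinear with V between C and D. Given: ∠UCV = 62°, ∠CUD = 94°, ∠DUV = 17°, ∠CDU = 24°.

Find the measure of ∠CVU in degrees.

∠CVU = 41°

1. ∠UDV = 24°  [V on ray DC]
2. ∠DVU = 139°  [△UVD]
3. ∠CVU = 41°  [linear pair at V on CD]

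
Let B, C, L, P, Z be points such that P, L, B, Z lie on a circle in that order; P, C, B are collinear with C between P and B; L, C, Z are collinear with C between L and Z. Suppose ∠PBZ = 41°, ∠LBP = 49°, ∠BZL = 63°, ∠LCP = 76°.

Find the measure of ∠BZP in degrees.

∠BZP = 112°

1. ∠BCZ = 76°  [△BCZ]
2. ∠LZP = 49°  [same arc PL]
3. ∠PCZ = 104°  [linear pair at C on PB]
4. ∠BPZ = 27°  [△PCZ]
5. ∠BZP = 112°  [△PBZ]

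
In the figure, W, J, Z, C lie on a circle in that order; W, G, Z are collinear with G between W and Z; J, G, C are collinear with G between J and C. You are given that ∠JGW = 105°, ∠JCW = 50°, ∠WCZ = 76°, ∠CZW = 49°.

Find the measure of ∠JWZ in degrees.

∠JWZ = 26°

1. ∠JZW = 50°  [same arc WJ]
2. ∠WJZ = 104°  [cyclic WJZC, opposite ∠J+∠C]
3. ∠JWZ = 26°  [△WJZ]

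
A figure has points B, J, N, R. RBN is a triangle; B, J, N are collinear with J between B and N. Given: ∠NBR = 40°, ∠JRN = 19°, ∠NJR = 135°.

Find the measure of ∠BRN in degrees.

∠BRN = 114°

1. ∠JNR = 26°  [△RJN]
2. ∠BNR = 26°  [J on ray NB]
3. ∠BRN = 114°  [△RBN]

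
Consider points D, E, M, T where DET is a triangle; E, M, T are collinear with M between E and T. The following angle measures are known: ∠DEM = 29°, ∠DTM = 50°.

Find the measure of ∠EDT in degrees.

1. ∠DET = 29°  [M on ray ET]
2. ∠DTE = 50°  [M on ray TE]
3. ∠EDT = 101°  [△DET]

∠EDT = 101°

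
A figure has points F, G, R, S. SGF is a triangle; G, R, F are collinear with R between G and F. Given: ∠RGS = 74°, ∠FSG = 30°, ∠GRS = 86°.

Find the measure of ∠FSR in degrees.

∠FSR = 10°

1. ∠FGS = 74°  [R on ray GF]
2. ∠GFS = 76°  [△SGF]
3. ∠FRS = 94°  [linear pair at R on GF]
4. ∠RFS = 76°  [R on ray FG]
5. ∠FSR = 10°  [△SRF]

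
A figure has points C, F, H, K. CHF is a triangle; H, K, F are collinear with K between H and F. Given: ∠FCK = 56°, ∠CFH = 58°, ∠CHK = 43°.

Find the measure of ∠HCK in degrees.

∠HCK = 23°

1. ∠CFK = 58°  [K on ray FH]
2. ∠CKF = 66°  [△CKF]
3. ∠CKH = 114°  [linear pair at K on HF]
4. ∠HCK = 23°  [△CHK]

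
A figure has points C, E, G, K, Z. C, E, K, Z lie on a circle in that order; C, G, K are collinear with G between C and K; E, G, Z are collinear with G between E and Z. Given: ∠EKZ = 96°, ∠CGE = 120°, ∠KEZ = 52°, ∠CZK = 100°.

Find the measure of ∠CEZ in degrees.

∠CEZ = 28°

1. ∠KCZ = 52°  [same arc KZ]
2. ∠CKZ = 28°  [△CKZ]
3. ∠CEZ = 28°  [same arc CZ]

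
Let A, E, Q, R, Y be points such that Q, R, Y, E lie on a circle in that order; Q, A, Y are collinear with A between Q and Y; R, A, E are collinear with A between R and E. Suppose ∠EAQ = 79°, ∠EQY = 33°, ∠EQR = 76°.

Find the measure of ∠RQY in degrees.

1. ∠RAY = 79°  [vertical angles at A]
2. ∠QER = 68°  [△QAE]
3. ∠ERQ = 36°  [△QRE]
4. ∠QAR = 101°  [linear pair at A on QY]
5. ∠RQY = 43°  [△QAR]

∠RQY = 43°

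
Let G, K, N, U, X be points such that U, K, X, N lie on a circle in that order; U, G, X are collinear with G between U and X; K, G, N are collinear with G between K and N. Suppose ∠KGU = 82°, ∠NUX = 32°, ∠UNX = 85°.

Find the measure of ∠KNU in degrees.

∠KNU = 50°

1. ∠NGX = 82°  [vertical angles at G]
2. ∠NGU = 98°  [linear pair at G on UX]
3. ∠KNU = 50°  [△UGN]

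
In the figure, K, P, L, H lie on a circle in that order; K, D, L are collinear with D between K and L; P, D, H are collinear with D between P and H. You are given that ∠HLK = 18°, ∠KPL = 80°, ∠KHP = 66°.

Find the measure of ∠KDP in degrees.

1. ∠HPK = 18°  [same arc KH]
2. ∠KLP = 66°  [same arc KP]
3. ∠LKP = 34°  [△KPL]
4. ∠KDP = 128°  [△KDP]

∠KDP = 128°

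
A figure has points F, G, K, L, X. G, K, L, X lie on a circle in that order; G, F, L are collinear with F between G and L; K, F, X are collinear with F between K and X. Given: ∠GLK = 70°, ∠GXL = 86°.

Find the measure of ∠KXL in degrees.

1. ∠GKL = 94°  [cyclic GKLX, opposite ∠K+∠X]
2. ∠KGL = 16°  [△GKL]
3. ∠KXL = 16°  [same arc KL]

∠KXL = 16°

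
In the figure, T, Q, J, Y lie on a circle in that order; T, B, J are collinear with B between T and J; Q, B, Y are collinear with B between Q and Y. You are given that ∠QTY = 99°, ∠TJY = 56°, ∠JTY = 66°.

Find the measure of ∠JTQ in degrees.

1. ∠QJY = 81°  [cyclic TQJY, opposite ∠T+∠J]
2. ∠JQY = 66°  [same arc JY]
3. ∠JYQ = 33°  [△QJY]
4. ∠JTQ = 33°  [same arc QJ]

∠JTQ = 33°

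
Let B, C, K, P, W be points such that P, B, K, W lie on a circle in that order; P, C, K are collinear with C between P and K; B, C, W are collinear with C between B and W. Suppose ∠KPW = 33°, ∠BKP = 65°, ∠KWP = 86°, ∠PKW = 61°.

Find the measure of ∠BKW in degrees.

∠BKW = 126°

1. ∠BWP = 65°  [same arc PB]
2. ∠PBW = 61°  [same arc PW]
3. ∠BPW = 54°  [△PBW]
4. ∠BKW = 126°  [cyclic PBKW, opposite ∠P+∠K]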